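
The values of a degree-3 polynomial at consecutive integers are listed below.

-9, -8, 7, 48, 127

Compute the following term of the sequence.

First differences: 1 , 15 , 41 , 79
Second differences: 14 , 26 , 38
Third differences: 12 , 12
The third differences are constant (12).
38 + 12 = 50;  79 + 50 = 129;  127 + 129 = 256

256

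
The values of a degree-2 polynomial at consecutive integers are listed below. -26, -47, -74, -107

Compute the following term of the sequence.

-146

-21, -27, -33
-6, -6
Second differences constant at -6.
-33 − 6 = -39;  -107 − 39 = -146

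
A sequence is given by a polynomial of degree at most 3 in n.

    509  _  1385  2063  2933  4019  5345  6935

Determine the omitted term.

Using the last 6 terms:
D1: 678, 870, 1086, 1326, 1590
D2: 192, 216, 240, 264
D3: 24, 24, 24
Constant third difference = 24.
Extend backward: 192 − 24 = 168;  678 − 168 = 510;  1385 − 510 = 875

875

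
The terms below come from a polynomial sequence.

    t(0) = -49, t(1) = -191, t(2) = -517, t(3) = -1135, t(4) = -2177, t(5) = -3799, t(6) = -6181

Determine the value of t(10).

-27749

-142 , -326 , -618 , -1042 , -1622 , -2382
-184 , -292 , -424 , -580 , -760
-108 , -132 , -156 , -180
-24 , -24 , -24
The fourth differences are constant (-24).
-180 − 24 = -204;  -760 − 204 = -964;  -2382 − 964 = -3346;  -6181 − 3346 = -9527
-204 − 24 = -228;  -964 − 228 = -1192;  -3346 − 1192 = -4538;  -9527 − 4538 = -14065
-228 − 24 = -252;  -1192 − 252 = -1444;  -4538 − 1444 = -5982;  -14065 − 5982 = -20047
-252 − 24 = -276;  -1444 − 276 = -1720;  -5982 − 1720 = -7702;  -20047 − 7702 = -27749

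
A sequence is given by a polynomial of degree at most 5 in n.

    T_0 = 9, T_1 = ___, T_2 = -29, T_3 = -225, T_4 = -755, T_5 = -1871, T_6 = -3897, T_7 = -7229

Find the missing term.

Using the last 6 terms:
Δ: -196, -530, -1116, -2026, -3332
Δ²: -334, -586, -910, -1306
Δ³: -252, -324, -396
Δ⁴: -72, -72
Constant fourth difference = -72.
Extend backward: -252 + 72 = -180;  -334 + 180 = -154;  -196 + 154 = -42;  -29 + 42 = 13

13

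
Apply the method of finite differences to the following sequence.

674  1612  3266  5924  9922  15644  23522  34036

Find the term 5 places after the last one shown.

146306

D1: 938  1654  2658  3998  5722  7878  10514
D2: 716  1004  1340  1724  2156  2636
D3: 288  336  384  432  480
D4: 48  48  48  48
Constant fourth difference = 48, so extend:
480 + 48 = 528;  2636 + 528 = 3164;  10514 + 3164 = 13678;  34036 + 13678 = 47714
528 + 48 = 576;  3164 + 576 = 3740;  13678 + 3740 = 17418;  47714 + 17418 = 65132
576 + 48 = 624;  3740 + 624 = 4364;  17418 + 4364 = 21782;  65132 + 21782 = 86914
624 + 48 = 672;  4364 + 672 = 5036;  21782 + 5036 = 26818;  86914 + 26818 = 113732
672 + 48 = 720;  5036 + 720 = 5756;  26818 + 5756 = 32574;  113732 + 32574 = 146306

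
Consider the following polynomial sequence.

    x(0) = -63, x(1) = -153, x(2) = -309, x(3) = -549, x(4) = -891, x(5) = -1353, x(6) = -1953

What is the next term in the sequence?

-90 , -156 , -240 , -342 , -462 , -600
-66 , -84 , -102 , -120 , -138
-18 , -18 , -18 , -18
Constant third difference = -18, so extend:
-138 − 18 = -156;  -600 − 156 = -756;  -1953 − 756 = -2709

-2709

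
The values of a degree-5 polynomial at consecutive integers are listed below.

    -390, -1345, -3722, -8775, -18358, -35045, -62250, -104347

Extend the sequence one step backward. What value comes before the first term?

Δ: -955  -2377  -5053  -9583  -16687  -27205  -42097
Δ²: -1422  -2676  -4530  -7104  -10518  -14892
Δ³: -1254  -1854  -2574  -3414  -4374
Δ⁴: -600  -720  -840  -960
Δ⁵: -120  -120  -120
The fifth differences are constant at -120.
Work back: -600 + 120 = -480;  -1254 + 480 = -774;  -1422 + 774 = -648;  -955 + 648 = -307;  -390 + 307 = -83

-83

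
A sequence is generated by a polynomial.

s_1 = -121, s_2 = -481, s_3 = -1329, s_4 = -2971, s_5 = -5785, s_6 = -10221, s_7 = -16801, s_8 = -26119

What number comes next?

-38841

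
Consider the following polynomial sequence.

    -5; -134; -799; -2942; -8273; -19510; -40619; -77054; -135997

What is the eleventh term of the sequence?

-129, -665, -2143, -5331, -11237, -21109, -36435, -58943
-536, -1478, -3188, -5906, -9872, -15326, -22508
-942, -1710, -2718, -3966, -5454, -7182
-768, -1008, -1248, -1488, -1728
-240, -240, -240, -240
Constant fifth difference = -240, so extend:
-1728 − 240 = -1968;  -7182 − 1968 = -9150;  -22508 − 9150 = -31658;  -58943 − 31658 = -90601;  -135997 − 90601 = -226598
-1968 − 240 = -2208;  -9150 − 2208 = -11358;  -31658 − 11358 = -43016;  -90601 − 43016 = -133617;  -226598 − 133617 = -360215

-360215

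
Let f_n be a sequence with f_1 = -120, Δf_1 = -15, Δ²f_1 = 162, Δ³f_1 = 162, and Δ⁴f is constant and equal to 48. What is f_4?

483

Build the table forward from the leading diagonal:
Fourth differences: 48  48  48  48
Third differences: 162  210  258  306
Second differences: 162  324  534  792
First differences: -15  147  471  1005
f: -120  -135  12  483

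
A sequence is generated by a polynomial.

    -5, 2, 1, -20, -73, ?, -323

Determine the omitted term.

Using the first 5 terms:
Δ: 7  -1  -21  -53
Δ²: -8  -20  -32
Δ³: -12  -12
Constant third difference = -12.
Extend forward: -32 − 12 = -44;  -53 − 44 = -97;  -73 − 97 = -170

-170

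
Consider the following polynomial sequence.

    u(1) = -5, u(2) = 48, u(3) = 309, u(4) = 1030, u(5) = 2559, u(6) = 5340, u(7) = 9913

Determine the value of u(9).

27075

53, 261, 721, 1529, 2781, 4573
208, 460, 808, 1252, 1792
252, 348, 444, 540
96, 96, 96
The fourth differences are constant (96).
540 + 96 = 636;  1792 + 636 = 2428;  4573 + 2428 = 7001;  9913 + 7001 = 16914
636 + 96 = 732;  2428 + 732 = 3160;  7001 + 3160 = 10161;  16914 + 10161 = 27075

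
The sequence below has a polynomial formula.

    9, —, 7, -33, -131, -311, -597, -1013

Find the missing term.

13

Using the last 6 terms:
Δ: -40  -98  -180  -286  -416
Δ²: -58  -82  -106  -130
Δ³: -24  -24  -24
Constant third difference = -24.
Extend backward: -58 + 24 = -34;  -40 + 34 = -6;  7 + 6 = 13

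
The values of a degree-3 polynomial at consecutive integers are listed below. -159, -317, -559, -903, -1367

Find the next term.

-158, -242, -344, -464
-84, -102, -120
-18, -18
The third differences are constant (-18).
-120 − 18 = -138;  -464 − 138 = -602;  -1367 − 602 = -1969

-1969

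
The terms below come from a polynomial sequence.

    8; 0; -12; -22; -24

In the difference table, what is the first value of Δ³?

6

Δ: -8, -12, -10, -2
Δ²: -4, 2, 8
Δ³: 6, 6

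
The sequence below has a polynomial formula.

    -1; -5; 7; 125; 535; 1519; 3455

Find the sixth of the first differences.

D1: -4, 12, 118, 410, 984, 1936
D2: 16, 106, 292, 574, 952
D3: 90, 186, 282, 378
D4: 96, 96, 96

1936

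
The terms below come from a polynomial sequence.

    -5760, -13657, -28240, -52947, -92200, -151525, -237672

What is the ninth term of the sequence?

-524272

First differences: -7897  -14583  -24707  -39253  -59325  -86147
Second differences: -6686  -10124  -14546  -20072  -26822
Third differences: -3438  -4422  -5526  -6750
Fourth differences: -984  -1104  -1224
Fifth differences: -120  -120
Fifth differences constant at -120.
-1224 − 120 = -1344;  -6750 − 1344 = -8094;  -26822 − 8094 = -34916;  -86147 − 34916 = -121063;  -237672 − 121063 = -358735
-1344 − 120 = -1464;  -8094 − 1464 = -9558;  -34916 − 9558 = -44474;  -121063 − 44474 = -165537;  -358735 − 165537 = -524272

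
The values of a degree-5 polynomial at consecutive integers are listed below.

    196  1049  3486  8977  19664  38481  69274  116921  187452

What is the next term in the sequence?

288169

D1: 853  2437  5491  10687  18817  30793  47647  70531
D2: 1584  3054  5196  8130  11976  16854  22884
D3: 1470  2142  2934  3846  4878  6030
D4: 672  792  912  1032  1152
D5: 120  120  120  120
Fifth differences constant at 120.
1152 + 120 = 1272;  6030 + 1272 = 7302;  22884 + 7302 = 30186;  70531 + 30186 = 100717;  187452 + 100717 = 288169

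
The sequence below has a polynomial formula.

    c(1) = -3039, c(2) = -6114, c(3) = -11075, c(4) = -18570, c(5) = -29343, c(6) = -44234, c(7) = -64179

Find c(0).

-1298

-3075  -4961  -7495  -10773  -14891  -19945
-1886  -2534  -3278  -4118  -5054
-648  -744  -840  -936
-96  -96  -96
The fourth differences are constant at -96.
Work back: -648 + 96 = -552;  -1886 + 552 = -1334;  -3075 + 1334 = -1741;  -3039 + 1741 = -1298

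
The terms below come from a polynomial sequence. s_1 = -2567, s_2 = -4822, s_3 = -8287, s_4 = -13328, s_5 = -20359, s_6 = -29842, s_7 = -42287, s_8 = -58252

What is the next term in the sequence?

-78343

-2255  -3465  -5041  -7031  -9483  -12445  -15965
-1210  -1576  -1990  -2452  -2962  -3520
-366  -414  -462  -510  -558
-48  -48  -48  -48
Constant fourth difference = -48, so extend:
-558 − 48 = -606;  -3520 − 606 = -4126;  -15965 − 4126 = -20091;  -58252 − 20091 = -78343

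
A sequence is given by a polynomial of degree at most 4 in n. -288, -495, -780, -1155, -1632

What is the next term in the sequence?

D1: -207  -285  -375  -477
D2: -78  -90  -102
D3: -12  -12
Third differences constant at -12.
-102 − 12 = -114;  -477 − 114 = -591;  -1632 − 591 = -2223

-2223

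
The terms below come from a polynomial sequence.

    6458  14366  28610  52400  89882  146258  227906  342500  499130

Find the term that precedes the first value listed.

2492

Δ: 7908, 14244, 23790, 37482, 56376, 81648, 114594, 156630
Δ²: 6336, 9546, 13692, 18894, 25272, 32946, 42036
Δ³: 3210, 4146, 5202, 6378, 7674, 9090
Δ⁴: 936, 1056, 1176, 1296, 1416
Δ⁵: 120, 120, 120, 120
The fifth differences are constant at 120.
Work back: 936 − 120 = 816;  3210 − 816 = 2394;  6336 − 2394 = 3942;  7908 − 3942 = 3966;  6458 − 3966 = 2492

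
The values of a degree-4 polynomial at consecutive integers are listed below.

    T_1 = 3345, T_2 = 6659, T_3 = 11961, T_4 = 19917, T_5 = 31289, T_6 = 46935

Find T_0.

1449

D1: 3314, 5302, 7956, 11372, 15646
D2: 1988, 2654, 3416, 4274
D3: 666, 762, 858
D4: 96, 96
The fourth differences are constant at 96.
Work back: 666 − 96 = 570;  1988 − 570 = 1418;  3314 − 1418 = 1896;  3345 − 1896 = 1449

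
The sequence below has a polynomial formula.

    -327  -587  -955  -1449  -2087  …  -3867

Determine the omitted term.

-2887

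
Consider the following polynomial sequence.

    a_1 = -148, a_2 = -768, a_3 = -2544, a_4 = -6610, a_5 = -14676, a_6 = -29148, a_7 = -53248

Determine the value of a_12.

First differences: -620 , -1776 , -4066 , -8066 , -14472 , -24100
Second differences: -1156 , -2290 , -4000 , -6406 , -9628
Third differences: -1134 , -1710 , -2406 , -3222
Fourth differences: -576 , -696 , -816
Fifth differences: -120 , -120
Fifth differences constant at -120.
-816 − 120 = -936;  -3222 − 936 = -4158;  -9628 − 4158 = -13786;  -24100 − 13786 = -37886;  -53248 − 37886 = -91134
-936 − 120 = -1056;  -4158 − 1056 = -5214;  -13786 − 5214 = -19000;  -37886 − 19000 = -56886;  -91134 − 56886 = -148020
-1056 − 120 = -1176;  -5214 − 1176 = -6390;  -19000 − 6390 = -25390;  -56886 − 25390 = -82276;  -148020 − 82276 = -230296
-1176 − 120 = -1296;  -6390 − 1296 = -7686;  -25390 − 7686 = -33076;  -82276 − 33076 = -115352;  -230296 − 115352 = -345648
-1296 − 120 = -1416;  -7686 − 1416 = -9102;  -33076 − 9102 = -42178;  -115352 − 42178 = -157530;  -345648 − 157530 = -503178

-503178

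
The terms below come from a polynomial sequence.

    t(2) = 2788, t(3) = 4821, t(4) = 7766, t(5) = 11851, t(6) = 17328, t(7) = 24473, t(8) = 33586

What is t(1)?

1463

2033  2945  4085  5477  7145  9113
912  1140  1392  1668  1968
228  252  276  300
24  24  24
The fourth differences are constant at 24.
Work back: 228 − 24 = 204;  912 − 204 = 708;  2033 − 708 = 1325;  2788 − 1325 = 1463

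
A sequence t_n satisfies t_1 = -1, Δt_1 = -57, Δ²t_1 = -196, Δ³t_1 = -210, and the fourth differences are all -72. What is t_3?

-311

Build the table forward from the leading diagonal:
Δ⁴: -72, -72, -72
Δ³: -210, -282, -354
Δ²: -196, -406, -688
Δ: -57, -253, -659
t: -1, -58, -311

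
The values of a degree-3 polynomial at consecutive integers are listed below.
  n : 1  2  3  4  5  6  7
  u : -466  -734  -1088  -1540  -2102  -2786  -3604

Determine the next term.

First differences: -268, -354, -452, -562, -684, -818
Second differences: -86, -98, -110, -122, -134
Third differences: -12, -12, -12, -12
The third differences are constant (-12).
-134 − 12 = -146;  -818 − 146 = -964;  -3604 − 964 = -4568

-4568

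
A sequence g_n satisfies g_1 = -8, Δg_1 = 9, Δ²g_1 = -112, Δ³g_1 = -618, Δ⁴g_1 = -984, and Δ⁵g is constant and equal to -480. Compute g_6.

-12663

Build the table forward from the leading diagonal:
D5: -480  -480  -480  -480  -480  -480
D4: -984  -1464  -1944  -2424  -2904  -3384
D3: -618  -1602  -3066  -5010  -7434  -10338
D2: -112  -730  -2332  -5398  -10408  -17842
D1: 9  -103  -833  -3165  -8563  -18971
g: -8  1  -102  -935  -4100  -12663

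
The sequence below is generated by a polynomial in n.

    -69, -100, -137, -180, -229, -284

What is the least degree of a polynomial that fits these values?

2

D1: -31, -37, -43, -49, -55
D2: -6, -6, -6, -6
The second differences are constant, so the polynomial has degree 2.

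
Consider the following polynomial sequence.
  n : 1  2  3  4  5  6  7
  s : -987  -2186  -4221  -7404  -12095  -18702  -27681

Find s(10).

-74130

Δ: -1199 , -2035 , -3183 , -4691 , -6607 , -8979
Δ²: -836 , -1148 , -1508 , -1916 , -2372
Δ³: -312 , -360 , -408 , -456
Δ⁴: -48 , -48 , -48
The fourth differences are constant (-48).
-456 − 48 = -504;  -2372 − 504 = -2876;  -8979 − 2876 = -11855;  -27681 − 11855 = -39536
-504 − 48 = -552;  -2876 − 552 = -3428;  -11855 − 3428 = -15283;  -39536 − 15283 = -54819
-552 − 48 = -600;  -3428 − 600 = -4028;  -15283 − 4028 = -19311;  -54819 − 19311 = -74130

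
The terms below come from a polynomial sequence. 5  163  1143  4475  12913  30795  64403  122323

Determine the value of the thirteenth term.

158  980  3332  8438  17882  33608  57920
822  2352  5106  9444  15726  24312
1530  2754  4338  6282  8586
1224  1584  1944  2304
360  360  360
Fifth differences constant at 360.
2304 + 360 = 2664;  8586 + 2664 = 11250;  24312 + 11250 = 35562;  57920 + 35562 = 93482;  122323 + 93482 = 215805
2664 + 360 = 3024;  11250 + 3024 = 14274;  35562 + 14274 = 49836;  93482 + 49836 = 143318;  215805 + 143318 = 359123
3024 + 360 = 3384;  14274 + 3384 = 17658;  49836 + 17658 = 67494;  143318 + 67494 = 210812;  359123 + 210812 = 569935
3384 + 360 = 3744;  17658 + 3744 = 21402;  67494 + 21402 = 88896;  210812 + 88896 = 299708;  569935 + 299708 = 869643
3744 + 360 = 4104;  21402 + 4104 = 25506;  88896 + 25506 = 114402;  299708 + 114402 = 414110;  869643 + 414110 = 1283753

1283753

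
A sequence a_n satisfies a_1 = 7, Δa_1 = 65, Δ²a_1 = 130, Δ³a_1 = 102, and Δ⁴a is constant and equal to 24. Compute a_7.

Build the table forward from the leading diagonal:
Δ⁴: 24, 24, 24, 24, 24, 24, 24
Δ³: 102, 126, 150, 174, 198, 222, 246
Δ²: 130, 232, 358, 508, 682, 880, 1102
Δ: 65, 195, 427, 785, 1293, 1975, 2855
a: 7, 72, 267, 694, 1479, 2772, 4747

4747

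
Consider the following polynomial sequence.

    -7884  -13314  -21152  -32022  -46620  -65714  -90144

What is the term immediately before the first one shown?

-5430, -7838, -10870, -14598, -19094, -24430
-2408, -3032, -3728, -4496, -5336
-624, -696, -768, -840
-72, -72, -72
The fourth differences are constant at -72.
Work back: -624 + 72 = -552;  -2408 + 552 = -1856;  -5430 + 1856 = -3574;  -7884 + 3574 = -4310

-4310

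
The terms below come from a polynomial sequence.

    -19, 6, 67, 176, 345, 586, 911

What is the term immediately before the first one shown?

-20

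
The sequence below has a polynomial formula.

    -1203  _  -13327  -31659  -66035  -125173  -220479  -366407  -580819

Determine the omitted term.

Using the last 7 terms:
First differences: -18332, -34376, -59138, -95306, -145928, -214412
Second differences: -16044, -24762, -36168, -50622, -68484
Third differences: -8718, -11406, -14454, -17862
Fourth differences: -2688, -3048, -3408
Fifth differences: -360, -360
Constant fifth difference = -360.
Extend backward: -2688 + 360 = -2328;  -8718 + 2328 = -6390;  -16044 + 6390 = -9654;  -18332 + 9654 = -8678;  -13327 + 8678 = -4649

-4649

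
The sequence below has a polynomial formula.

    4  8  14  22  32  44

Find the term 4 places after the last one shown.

112

4, 6, 8, 10, 12
2, 2, 2, 2
The second differences are constant (2).
12 + 2 = 14;  44 + 14 = 58
14 + 2 = 16;  58 + 16 = 74
16 + 2 = 18;  74 + 18 = 92
18 + 2 = 20;  92 + 20 = 112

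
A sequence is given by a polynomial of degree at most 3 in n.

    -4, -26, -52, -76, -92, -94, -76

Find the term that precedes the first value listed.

Δ: -22, -26, -24, -16, -2, 18
Δ²: -4, 2, 8, 14, 20
Δ³: 6, 6, 6, 6
The third differences are constant at 6.
Work back: -4 − 6 = -10;  -22 + 10 = -12;  -4 + 12 = 8

8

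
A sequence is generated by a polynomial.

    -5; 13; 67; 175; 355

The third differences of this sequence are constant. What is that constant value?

18

First differences: 18, 54, 108, 180
Second differences: 36, 54, 72
Third differences: 18, 18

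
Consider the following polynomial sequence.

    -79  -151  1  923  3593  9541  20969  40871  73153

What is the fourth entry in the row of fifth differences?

D1: -72, 152, 922, 2670, 5948, 11428, 19902, 32282
D2: 224, 770, 1748, 3278, 5480, 8474, 12380
D3: 546, 978, 1530, 2202, 2994, 3906
D4: 432, 552, 672, 792, 912
D5: 120, 120, 120, 120

120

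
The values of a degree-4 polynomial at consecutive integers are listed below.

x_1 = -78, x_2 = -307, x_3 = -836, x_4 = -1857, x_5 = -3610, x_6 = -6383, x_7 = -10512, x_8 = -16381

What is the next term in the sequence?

-24422

-229, -529, -1021, -1753, -2773, -4129, -5869
-300, -492, -732, -1020, -1356, -1740
-192, -240, -288, -336, -384
-48, -48, -48, -48
Constant fourth difference = -48, so extend:
-384 − 48 = -432;  -1740 − 432 = -2172;  -5869 − 2172 = -8041;  -16381 − 8041 = -24422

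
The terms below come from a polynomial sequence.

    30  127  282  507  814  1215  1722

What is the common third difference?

12

First differences: 97, 155, 225, 307, 401, 507
Second differences: 58, 70, 82, 94, 106
Third differences: 12, 12, 12, 12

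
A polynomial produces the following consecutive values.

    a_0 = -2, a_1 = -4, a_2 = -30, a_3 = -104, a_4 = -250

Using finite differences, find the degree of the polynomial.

3

-2, -26, -74, -146
-24, -48, -72
-24, -24
The third differences are constant, so the polynomial has degree 3.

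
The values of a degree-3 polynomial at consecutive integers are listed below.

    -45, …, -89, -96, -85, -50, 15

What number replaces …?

-70

Using the last 5 terms:
D1: -7, 11, 35, 65
D2: 18, 24, 30
D3: 6, 6
Constant third difference = 6.
Extend backward: 18 − 6 = 12;  -7 − 12 = -19;  -89 + 19 = -70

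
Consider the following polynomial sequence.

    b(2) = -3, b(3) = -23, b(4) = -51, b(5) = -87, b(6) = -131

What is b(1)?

First differences: -20  -28  -36  -44
Second differences: -8  -8  -8
The second differences are constant at -8.
Work back: -20 + 8 = -12;  -3 + 12 = 9

9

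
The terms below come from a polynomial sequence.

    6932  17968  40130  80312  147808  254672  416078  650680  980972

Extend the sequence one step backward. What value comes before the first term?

11036, 22162, 40182, 67496, 106864, 161406, 234602, 330292
11126, 18020, 27314, 39368, 54542, 73196, 95690
6894, 9294, 12054, 15174, 18654, 22494
2400, 2760, 3120, 3480, 3840
360, 360, 360, 360
The fifth differences are constant at 360.
Work back: 2400 − 360 = 2040;  6894 − 2040 = 4854;  11126 − 4854 = 6272;  11036 − 6272 = 4764;  6932 − 4764 = 2168

2168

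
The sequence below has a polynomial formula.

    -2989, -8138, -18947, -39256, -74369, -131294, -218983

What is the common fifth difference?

-240

D1: -5149, -10809, -20309, -35113, -56925, -87689
D2: -5660, -9500, -14804, -21812, -30764
D3: -3840, -5304, -7008, -8952
D4: -1464, -1704, -1944
D5: -240, -240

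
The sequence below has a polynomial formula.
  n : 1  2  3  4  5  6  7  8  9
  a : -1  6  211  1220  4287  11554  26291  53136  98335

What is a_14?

961050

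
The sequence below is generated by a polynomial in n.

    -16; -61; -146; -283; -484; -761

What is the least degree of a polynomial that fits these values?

3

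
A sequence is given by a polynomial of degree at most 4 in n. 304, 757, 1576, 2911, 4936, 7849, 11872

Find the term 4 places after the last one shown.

453  819  1335  2025  2913  4023
366  516  690  888  1110
150  174  198  222
24  24  24
The fourth differences are constant (24).
222 + 24 = 246;  1110 + 246 = 1356;  4023 + 1356 = 5379;  11872 + 5379 = 17251
246 + 24 = 270;  1356 + 270 = 1626;  5379 + 1626 = 7005;  17251 + 7005 = 24256
270 + 24 = 294;  1626 + 294 = 1920;  7005 + 1920 = 8925;  24256 + 8925 = 33181
294 + 24 = 318;  1920 + 318 = 2238;  8925 + 2238 = 11163;  33181 + 11163 = 44344

44344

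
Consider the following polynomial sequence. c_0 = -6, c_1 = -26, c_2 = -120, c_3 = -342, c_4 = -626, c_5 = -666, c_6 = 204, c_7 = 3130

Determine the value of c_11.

Δ: -20 , -94 , -222 , -284 , -40 , 870 , 2926
Δ²: -74 , -128 , -62 , 244 , 910 , 2056
Δ³: -54 , 66 , 306 , 666 , 1146
Δ⁴: 120 , 240 , 360 , 480
Δ⁵: 120 , 120 , 120
Constant fifth difference = 120, so extend:
480 + 120 = 600;  1146 + 600 = 1746;  2056 + 1746 = 3802;  2926 + 3802 = 6728;  3130 + 6728 = 9858
600 + 120 = 720;  1746 + 720 = 2466;  3802 + 2466 = 6268;  6728 + 6268 = 12996;  9858 + 12996 = 22854
720 + 120 = 840;  2466 + 840 = 3306;  6268 + 3306 = 9574;  12996 + 9574 = 22570;  22854 + 22570 = 45424
840 + 120 = 960;  3306 + 960 = 4266;  9574 + 4266 = 13840;  22570 + 13840 = 36410;  45424 + 36410 = 81834

81834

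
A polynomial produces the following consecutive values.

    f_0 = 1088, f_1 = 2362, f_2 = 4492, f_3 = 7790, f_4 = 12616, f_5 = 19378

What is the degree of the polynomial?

4

First differences: 1274, 2130, 3298, 4826, 6762
Second differences: 856, 1168, 1528, 1936
Third differences: 312, 360, 408
Fourth differences: 48, 48
The fourth differences are constant, so the polynomial has degree 4.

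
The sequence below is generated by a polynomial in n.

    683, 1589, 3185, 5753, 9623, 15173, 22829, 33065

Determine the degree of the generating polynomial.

4

906, 1596, 2568, 3870, 5550, 7656, 10236
690, 972, 1302, 1680, 2106, 2580
282, 330, 378, 426, 474
48, 48, 48, 48
The fourth differences are constant, so the polynomial has degree 4.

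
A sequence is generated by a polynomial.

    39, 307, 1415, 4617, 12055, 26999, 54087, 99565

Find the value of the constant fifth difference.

First differences: 268, 1108, 3202, 7438, 14944, 27088, 45478
Second differences: 840, 2094, 4236, 7506, 12144, 18390
Third differences: 1254, 2142, 3270, 4638, 6246
Fourth differences: 888, 1128, 1368, 1608
Fifth differences: 240, 240, 240

240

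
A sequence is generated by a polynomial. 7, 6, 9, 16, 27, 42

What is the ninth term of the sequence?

Δ: -1  3  7  11  15
Δ²: 4  4  4  4
The second differences are constant (4).
15 + 4 = 19;  42 + 19 = 61
19 + 4 = 23;  61 + 23 = 84
23 + 4 = 27;  84 + 27 = 111

111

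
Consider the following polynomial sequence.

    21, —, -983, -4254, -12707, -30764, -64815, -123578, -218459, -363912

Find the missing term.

Using the last 8 terms:
First differences: -3271  -8453  -18057  -34051  -58763  -94881  -145453
Second differences: -5182  -9604  -15994  -24712  -36118  -50572
Third differences: -4422  -6390  -8718  -11406  -14454
Fourth differences: -1968  -2328  -2688  -3048
Fifth differences: -360  -360  -360
Constant fifth difference = -360.
Extend backward: -1968 + 360 = -1608;  -4422 + 1608 = -2814;  -5182 + 2814 = -2368;  -3271 + 2368 = -903;  -983 + 903 = -80

-80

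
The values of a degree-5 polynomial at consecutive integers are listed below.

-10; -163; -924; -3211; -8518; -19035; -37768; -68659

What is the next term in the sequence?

-116706

-153, -761, -2287, -5307, -10517, -18733, -30891
-608, -1526, -3020, -5210, -8216, -12158
-918, -1494, -2190, -3006, -3942
-576, -696, -816, -936
-120, -120, -120
Constant fifth difference = -120, so extend:
-936 − 120 = -1056;  -3942 − 1056 = -4998;  -12158 − 4998 = -17156;  -30891 − 17156 = -48047;  -68659 − 48047 = -116706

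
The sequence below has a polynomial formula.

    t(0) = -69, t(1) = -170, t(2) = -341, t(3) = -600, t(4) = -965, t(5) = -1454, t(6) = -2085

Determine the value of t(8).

D1: -101, -171, -259, -365, -489, -631
D2: -70, -88, -106, -124, -142
D3: -18, -18, -18, -18
Third differences constant at -18.
-142 − 18 = -160;  -631 − 160 = -791;  -2085 − 791 = -2876
-160 − 18 = -178;  -791 − 178 = -969;  -2876 − 969 = -3845

-3845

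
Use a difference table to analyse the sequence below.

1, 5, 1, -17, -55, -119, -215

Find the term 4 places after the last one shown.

4  -4  -18  -38  -64  -96
-8  -14  -20  -26  -32
-6  -6  -6  -6
Constant third difference = -6, so extend:
-32 − 6 = -38;  -96 − 38 = -134;  -215 − 134 = -349
-38 − 6 = -44;  -134 − 44 = -178;  -349 − 178 = -527
-44 − 6 = -50;  -178 − 50 = -228;  -527 − 228 = -755
-50 − 6 = -56;  -228 − 56 = -284;  -755 − 284 = -1039

-1039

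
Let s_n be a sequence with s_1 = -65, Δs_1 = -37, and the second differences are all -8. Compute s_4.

Build the table forward from the leading diagonal:
Δ²: -8  -8  -8  -8
Δ: -37  -45  -53  -61
s: -65  -102  -147  -200

-200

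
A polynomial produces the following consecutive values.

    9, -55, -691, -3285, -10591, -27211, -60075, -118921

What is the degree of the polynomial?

-64, -636, -2594, -7306, -16620, -32864, -58846
-572, -1958, -4712, -9314, -16244, -25982
-1386, -2754, -4602, -6930, -9738
-1368, -1848, -2328, -2808
-480, -480, -480
The fifth differences are constant, so the polynomial has degree 5.

5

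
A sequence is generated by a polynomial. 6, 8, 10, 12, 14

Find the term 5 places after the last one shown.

2, 2, 2, 2
First differences constant at 2.
14 + 2 = 16
16 + 2 = 18
18 + 2 = 20
20 + 2 = 22
22 + 2 = 24

24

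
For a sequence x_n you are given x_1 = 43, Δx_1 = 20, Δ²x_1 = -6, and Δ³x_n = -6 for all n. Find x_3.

Build the table forward from the leading diagonal:
Third differences: -6, -6, -6
Second differences: -6, -12, -18
First differences: 20, 14, 2
x: 43, 63, 77

77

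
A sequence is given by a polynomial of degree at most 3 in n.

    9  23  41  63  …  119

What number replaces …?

89

Using the first 4 terms:
Δ: 14  18  22
Δ²: 4  4
Constant second difference = 4.
Extend forward: 22 + 4 = 26;  63 + 26 = 89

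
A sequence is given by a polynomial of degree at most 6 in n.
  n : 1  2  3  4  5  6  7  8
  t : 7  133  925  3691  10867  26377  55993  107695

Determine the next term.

192031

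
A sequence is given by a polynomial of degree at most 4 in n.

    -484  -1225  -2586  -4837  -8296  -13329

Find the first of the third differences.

-270

Δ: -741, -1361, -2251, -3459, -5033
Δ²: -620, -890, -1208, -1574
Δ³: -270, -318, -366
Δ⁴: -48, -48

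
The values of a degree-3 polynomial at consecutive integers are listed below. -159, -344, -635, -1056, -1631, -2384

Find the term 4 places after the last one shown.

-7656

-185  -291  -421  -575  -753
-106  -130  -154  -178
-24  -24  -24
Third differences constant at -24.
-178 − 24 = -202;  -753 − 202 = -955;  -2384 − 955 = -3339
-202 − 24 = -226;  -955 − 226 = -1181;  -3339 − 1181 = -4520
-226 − 24 = -250;  -1181 − 250 = -1431;  -4520 − 1431 = -5951
-250 − 24 = -274;  -1431 − 274 = -1705;  -5951 − 1705 = -7656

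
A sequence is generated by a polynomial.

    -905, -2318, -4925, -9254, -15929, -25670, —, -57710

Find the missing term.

-39293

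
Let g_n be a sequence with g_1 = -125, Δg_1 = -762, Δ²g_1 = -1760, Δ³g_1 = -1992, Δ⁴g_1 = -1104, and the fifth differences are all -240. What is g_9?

Build the table forward from the leading diagonal:
Δ⁵: -240  -240  -240  -240  -240  -240  -240  -240  -240
Δ⁴: -1104  -1344  -1584  -1824  -2064  -2304  -2544  -2784  -3024
Δ³: -1992  -3096  -4440  -6024  -7848  -9912  -12216  -14760  -17544
Δ²: -1760  -3752  -6848  -11288  -17312  -25160  -35072  -47288  -62048
Δ: -762  -2522  -6274  -13122  -24410  -41722  -66882  -101954  -149242
g: -125  -887  -3409  -9683  -22805  -47215  -88937  -155819  -257773

-257773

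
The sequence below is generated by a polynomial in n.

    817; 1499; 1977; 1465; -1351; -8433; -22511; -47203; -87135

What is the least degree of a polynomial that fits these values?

5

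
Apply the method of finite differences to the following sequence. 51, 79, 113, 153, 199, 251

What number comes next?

First differences: 28  34  40  46  52
Second differences: 6  6  6  6
Constant second difference = 6, so extend:
52 + 6 = 58;  251 + 58 = 309

309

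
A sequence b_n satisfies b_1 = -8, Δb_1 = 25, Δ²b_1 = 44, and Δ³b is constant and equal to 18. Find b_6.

737

Build the table forward from the leading diagonal:
Δ³: 18  18  18  18  18  18
Δ²: 44  62  80  98  116  134
Δ: 25  69  131  211  309  425
b: -8  17  86  217  428  737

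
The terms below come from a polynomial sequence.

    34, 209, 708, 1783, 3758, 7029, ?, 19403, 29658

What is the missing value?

12064

Using the first 6 terms:
Δ: 175, 499, 1075, 1975, 3271
Δ²: 324, 576, 900, 1296
Δ³: 252, 324, 396
Δ⁴: 72, 72
Constant fourth difference = 72.
Extend forward: 396 + 72 = 468;  1296 + 468 = 1764;  3271 + 1764 = 5035;  7029 + 5035 = 12064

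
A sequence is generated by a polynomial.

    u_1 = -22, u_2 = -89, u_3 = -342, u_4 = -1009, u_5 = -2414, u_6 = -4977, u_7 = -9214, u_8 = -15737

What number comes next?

-25254

Δ: -67, -253, -667, -1405, -2563, -4237, -6523
Δ²: -186, -414, -738, -1158, -1674, -2286
Δ³: -228, -324, -420, -516, -612
Δ⁴: -96, -96, -96, -96
The fourth differences are constant (-96).
-612 − 96 = -708;  -2286 − 708 = -2994;  -6523 − 2994 = -9517;  -15737 − 9517 = -25254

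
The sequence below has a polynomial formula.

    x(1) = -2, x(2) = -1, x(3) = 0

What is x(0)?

-3

1, 1
The first differences are constant at 1.
Work back: -2 − 1 = -3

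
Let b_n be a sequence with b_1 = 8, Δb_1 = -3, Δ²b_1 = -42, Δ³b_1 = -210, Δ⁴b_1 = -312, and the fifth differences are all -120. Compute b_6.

-4207

Build the table forward from the leading diagonal:
D5: -120, -120, -120, -120, -120, -120
D4: -312, -432, -552, -672, -792, -912
D3: -210, -522, -954, -1506, -2178, -2970
D2: -42, -252, -774, -1728, -3234, -5412
D1: -3, -45, -297, -1071, -2799, -6033
b: 8, 5, -40, -337, -1408, -4207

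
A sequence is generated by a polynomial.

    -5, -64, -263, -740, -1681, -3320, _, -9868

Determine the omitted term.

Using the first 6 terms:
D1: -59, -199, -477, -941, -1639
D2: -140, -278, -464, -698
D3: -138, -186, -234
D4: -48, -48
Constant fourth difference = -48.
Extend forward: -234 − 48 = -282;  -698 − 282 = -980;  -1639 − 980 = -2619;  -3320 − 2619 = -5939

-5939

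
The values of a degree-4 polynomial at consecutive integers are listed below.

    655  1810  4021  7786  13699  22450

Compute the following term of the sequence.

34825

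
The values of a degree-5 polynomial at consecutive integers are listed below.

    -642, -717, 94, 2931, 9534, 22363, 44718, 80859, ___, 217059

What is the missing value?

136126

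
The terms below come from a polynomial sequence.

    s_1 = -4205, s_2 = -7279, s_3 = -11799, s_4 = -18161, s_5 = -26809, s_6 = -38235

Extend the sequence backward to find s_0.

-2229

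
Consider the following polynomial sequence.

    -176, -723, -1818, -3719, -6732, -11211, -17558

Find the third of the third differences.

-354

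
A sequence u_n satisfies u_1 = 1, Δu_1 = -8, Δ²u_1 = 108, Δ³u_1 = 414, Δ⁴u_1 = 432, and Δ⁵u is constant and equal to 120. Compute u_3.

93

Build the table forward from the leading diagonal:
D5: 120  120  120
D4: 432  552  672
D3: 414  846  1398
D2: 108  522  1368
D1: -8  100  622
u: 1  -7  93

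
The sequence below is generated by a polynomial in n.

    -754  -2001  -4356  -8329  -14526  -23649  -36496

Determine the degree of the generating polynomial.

4

Δ: -1247, -2355, -3973, -6197, -9123, -12847
Δ²: -1108, -1618, -2224, -2926, -3724
Δ³: -510, -606, -702, -798
Δ⁴: -96, -96, -96
The fourth differences are constant, so the polynomial has degree 4.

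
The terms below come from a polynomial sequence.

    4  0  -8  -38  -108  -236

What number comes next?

-440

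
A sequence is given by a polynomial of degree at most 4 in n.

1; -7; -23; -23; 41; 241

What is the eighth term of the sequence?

D1: -8  -16  0  64  200
D2: -8  16  64  136
D3: 24  48  72
D4: 24  24
The fourth differences are constant (24).
72 + 24 = 96;  136 + 96 = 232;  200 + 232 = 432;  241 + 432 = 673
96 + 24 = 120;  232 + 120 = 352;  432 + 352 = 784;  673 + 784 = 1457

1457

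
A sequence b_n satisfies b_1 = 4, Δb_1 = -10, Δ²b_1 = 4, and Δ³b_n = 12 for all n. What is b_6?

114

Build the table forward from the leading diagonal:
D3: 12, 12, 12, 12, 12, 12
D2: 4, 16, 28, 40, 52, 64
D1: -10, -6, 10, 38, 78, 130
b: 4, -6, -12, -2, 36, 114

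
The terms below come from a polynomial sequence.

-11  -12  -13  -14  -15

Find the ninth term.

-19

D1: -1 , -1 , -1 , -1
The first differences are constant (-1).
-15 − 1 = -16
-16 − 1 = -17
-17 − 1 = -18
-18 − 1 = -19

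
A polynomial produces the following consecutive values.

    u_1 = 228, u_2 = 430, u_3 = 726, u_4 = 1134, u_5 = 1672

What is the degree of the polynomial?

3

First differences: 202, 296, 408, 538
Second differences: 94, 112, 130
Third differences: 18, 18
The third differences are constant, so the polynomial has degree 3.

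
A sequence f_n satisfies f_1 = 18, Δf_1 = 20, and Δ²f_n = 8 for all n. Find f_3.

66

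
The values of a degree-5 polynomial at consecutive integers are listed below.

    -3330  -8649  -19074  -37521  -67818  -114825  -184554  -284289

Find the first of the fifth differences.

First differences: -5319, -10425, -18447, -30297, -47007, -69729, -99735
Second differences: -5106, -8022, -11850, -16710, -22722, -30006
Third differences: -2916, -3828, -4860, -6012, -7284
Fourth differences: -912, -1032, -1152, -1272
Fifth differences: -120, -120, -120

-120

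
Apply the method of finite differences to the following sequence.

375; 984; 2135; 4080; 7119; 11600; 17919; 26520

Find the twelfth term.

94304

First differences: 609, 1151, 1945, 3039, 4481, 6319, 8601
Second differences: 542, 794, 1094, 1442, 1838, 2282
Third differences: 252, 300, 348, 396, 444
Fourth differences: 48, 48, 48, 48
The fourth differences are constant (48).
444 + 48 = 492;  2282 + 492 = 2774;  8601 + 2774 = 11375;  26520 + 11375 = 37895
492 + 48 = 540;  2774 + 540 = 3314;  11375 + 3314 = 14689;  37895 + 14689 = 52584
540 + 48 = 588;  3314 + 588 = 3902;  14689 + 3902 = 18591;  52584 + 18591 = 71175
588 + 48 = 636;  3902 + 636 = 4538;  18591 + 4538 = 23129;  71175 + 23129 = 94304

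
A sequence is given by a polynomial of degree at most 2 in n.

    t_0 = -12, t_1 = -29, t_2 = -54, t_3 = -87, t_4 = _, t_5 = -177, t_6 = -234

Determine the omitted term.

-128

Using the first 4 terms:
D1: -17  -25  -33
D2: -8  -8
Constant second difference = -8.
Extend forward: -33 − 8 = -41;  -87 − 41 = -128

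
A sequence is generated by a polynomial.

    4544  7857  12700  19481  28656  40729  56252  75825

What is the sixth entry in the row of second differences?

Δ: 3313, 4843, 6781, 9175, 12073, 15523, 19573
Δ²: 1530, 1938, 2394, 2898, 3450, 4050
Δ³: 408, 456, 504, 552, 600
Δ⁴: 48, 48, 48, 48

4050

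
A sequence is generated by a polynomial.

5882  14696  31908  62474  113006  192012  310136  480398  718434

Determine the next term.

First differences: 8814, 17212, 30566, 50532, 79006, 118124, 170262, 238036
Second differences: 8398, 13354, 19966, 28474, 39118, 52138, 67774
Third differences: 4956, 6612, 8508, 10644, 13020, 15636
Fourth differences: 1656, 1896, 2136, 2376, 2616
Fifth differences: 240, 240, 240, 240
Constant fifth difference = 240, so extend:
2616 + 240 = 2856;  15636 + 2856 = 18492;  67774 + 18492 = 86266;  238036 + 86266 = 324302;  718434 + 324302 = 1042736

1042736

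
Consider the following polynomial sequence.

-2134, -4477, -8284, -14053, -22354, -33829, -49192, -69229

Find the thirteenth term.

D1: -2343, -3807, -5769, -8301, -11475, -15363, -20037
D2: -1464, -1962, -2532, -3174, -3888, -4674
D3: -498, -570, -642, -714, -786
D4: -72, -72, -72, -72
Fourth differences constant at -72.
-786 − 72 = -858;  -4674 − 858 = -5532;  -20037 − 5532 = -25569;  -69229 − 25569 = -94798
-858 − 72 = -930;  -5532 − 930 = -6462;  -25569 − 6462 = -32031;  -94798 − 32031 = -126829
-930 − 72 = -1002;  -6462 − 1002 = -7464;  -32031 − 7464 = -39495;  -126829 − 39495 = -166324
-1002 − 72 = -1074;  -7464 − 1074 = -8538;  -39495 − 8538 = -48033;  -166324 − 48033 = -214357
-1074 − 72 = -1146;  -8538 − 1146 = -9684;  -48033 − 9684 = -57717;  -214357 − 57717 = -272074

-272074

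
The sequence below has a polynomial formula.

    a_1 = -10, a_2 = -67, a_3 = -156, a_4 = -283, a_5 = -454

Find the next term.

-675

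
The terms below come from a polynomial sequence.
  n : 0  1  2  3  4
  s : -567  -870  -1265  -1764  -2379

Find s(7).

-303 , -395 , -499 , -615
-92 , -104 , -116
-12 , -12
Constant third difference = -12, so extend:
-116 − 12 = -128;  -615 − 128 = -743;  -2379 − 743 = -3122
-128 − 12 = -140;  -743 − 140 = -883;  -3122 − 883 = -4005
-140 − 12 = -152;  -883 − 152 = -1035;  -4005 − 1035 = -5040

-5040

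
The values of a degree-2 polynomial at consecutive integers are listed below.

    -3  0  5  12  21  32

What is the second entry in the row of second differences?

Δ: 3, 5, 7, 9, 11
Δ²: 2, 2, 2, 2

2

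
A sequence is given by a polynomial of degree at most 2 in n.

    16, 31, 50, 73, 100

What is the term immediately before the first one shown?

D1: 15  19  23  27
D2: 4  4  4
The second differences are constant at 4.
Work back: 15 − 4 = 11;  16 − 11 = 5

5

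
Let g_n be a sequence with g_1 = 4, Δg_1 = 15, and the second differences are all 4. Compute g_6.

Build the table forward from the leading diagonal:
Δ²: 4, 4, 4, 4, 4, 4
Δ: 15, 19, 23, 27, 31, 35
g: 4, 19, 38, 61, 88, 119

119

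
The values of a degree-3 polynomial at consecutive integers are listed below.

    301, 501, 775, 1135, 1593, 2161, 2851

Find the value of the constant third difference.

First differences: 200, 274, 360, 458, 568, 690
Second differences: 74, 86, 98, 110, 122
Third differences: 12, 12, 12, 12

12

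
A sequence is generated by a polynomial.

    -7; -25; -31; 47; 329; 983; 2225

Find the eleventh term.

19073

Δ: -18, -6, 78, 282, 654, 1242
Δ²: 12, 84, 204, 372, 588
Δ³: 72, 120, 168, 216
Δ⁴: 48, 48, 48
Fourth differences constant at 48.
216 + 48 = 264;  588 + 264 = 852;  1242 + 852 = 2094;  2225 + 2094 = 4319
264 + 48 = 312;  852 + 312 = 1164;  2094 + 1164 = 3258;  4319 + 3258 = 7577
312 + 48 = 360;  1164 + 360 = 1524;  3258 + 1524 = 4782;  7577 + 4782 = 12359
360 + 48 = 408;  1524 + 408 = 1932;  4782 + 1932 = 6714;  12359 + 6714 = 19073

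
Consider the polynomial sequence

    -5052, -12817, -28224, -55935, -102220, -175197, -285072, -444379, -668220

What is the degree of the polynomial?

-7765, -15407, -27711, -46285, -72977, -109875, -159307, -223841
-7642, -12304, -18574, -26692, -36898, -49432, -64534
-4662, -6270, -8118, -10206, -12534, -15102
-1608, -1848, -2088, -2328, -2568
-240, -240, -240, -240
The fifth differences are constant, so the polynomial has degree 5.

5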